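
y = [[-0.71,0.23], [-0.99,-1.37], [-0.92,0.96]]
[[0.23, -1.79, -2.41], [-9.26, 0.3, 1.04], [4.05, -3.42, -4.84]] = y@[[1.51, 1.99, 2.55],  [5.67, -1.66, -2.6]]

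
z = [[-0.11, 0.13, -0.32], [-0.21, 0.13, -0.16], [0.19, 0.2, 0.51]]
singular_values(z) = [0.68, 0.28, 0.11]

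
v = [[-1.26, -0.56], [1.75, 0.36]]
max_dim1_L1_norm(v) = 2.11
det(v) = 0.53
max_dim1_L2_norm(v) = 1.79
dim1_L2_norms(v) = [1.38, 1.79]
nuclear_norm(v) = 2.48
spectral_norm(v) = 2.24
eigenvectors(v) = [[0.40-0.28j, 0.40+0.28j], [(-0.87+0j), (-0.87-0j)]]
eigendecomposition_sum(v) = [[-0.63-0.04j, -0.28-0.22j], [0.87+0.69j, 0.18+0.60j]] + [[(-0.63+0.04j), (-0.28+0.22j)], [0.87-0.69j, (0.18-0.6j)]]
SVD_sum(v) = [[-1.31, -0.38], [1.71, 0.5]] + [[0.05, -0.18],[0.04, -0.14]]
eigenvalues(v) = [(-0.45+0.57j), (-0.45-0.57j)]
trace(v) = -0.90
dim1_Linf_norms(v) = [1.26, 1.75]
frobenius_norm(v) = 2.26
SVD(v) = [[-0.61, 0.79], [0.79, 0.61]] @ diag([2.2446162064801505, 0.234516706455338]) @ [[0.96, 0.28], [0.28, -0.96]]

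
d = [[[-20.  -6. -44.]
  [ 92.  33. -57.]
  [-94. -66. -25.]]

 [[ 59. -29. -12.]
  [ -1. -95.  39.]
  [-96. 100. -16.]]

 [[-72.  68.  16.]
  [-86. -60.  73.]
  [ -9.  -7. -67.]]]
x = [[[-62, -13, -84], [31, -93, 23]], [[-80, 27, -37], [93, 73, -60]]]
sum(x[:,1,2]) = -37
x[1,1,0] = 93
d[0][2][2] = -25.0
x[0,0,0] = -62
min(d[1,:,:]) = -96.0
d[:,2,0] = [-94.0, -96.0, -9.0]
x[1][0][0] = -80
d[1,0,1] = -29.0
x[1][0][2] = -37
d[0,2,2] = -25.0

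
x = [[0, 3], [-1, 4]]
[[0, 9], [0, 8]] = x @[[0, 4], [0, 3]]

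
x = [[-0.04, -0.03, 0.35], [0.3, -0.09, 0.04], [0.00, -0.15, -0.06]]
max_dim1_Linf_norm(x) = 0.35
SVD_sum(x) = [[-0.01, -0.02, 0.35], [-0.00, -0.0, 0.04], [0.0, 0.00, -0.05]] + [[-0.02, 0.01, -0.00], [0.29, -0.11, 0.00], [0.05, -0.02, 0.00]] + [[-0.01, -0.02, -0.0], [0.01, 0.02, 0.00], [-0.05, -0.13, -0.01]]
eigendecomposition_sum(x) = [[(0.03+0.08j),-0.05+0.04j,0.11+0.03j], [0.09+0.03j,(0.01+0.08j),0.10-0.09j], [(-0.04+0.04j),-0.04-0.02j,0.02+0.07j]] + [[0.03-0.08j, (-0.05-0.04j), 0.11-0.03j], [0.09-0.03j, 0.01-0.08j, 0.10+0.09j], [(-0.04-0.04j), -0.04+0.02j, 0.02-0.07j]] + [[-0.09-0.00j, (0.08+0j), 0.12+0.00j], [(0.12+0j), (-0.1-0j), (-0.16-0j)], [0.08+0.00j, (-0.06-0j), (-0.1-0j)]]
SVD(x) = [[-0.98, -0.08, -0.16], [-0.11, 0.98, 0.15], [0.15, 0.16, -0.98]] @ diag([0.35774755027661537, 0.3180498219416716, 0.14717676798310086]) @ [[0.02, 0.05, -1.0],[0.94, -0.35, 0.0],[0.35, 0.94, 0.05]]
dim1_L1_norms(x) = [0.42, 0.43, 0.21]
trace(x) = -0.19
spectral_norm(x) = 0.36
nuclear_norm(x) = 0.82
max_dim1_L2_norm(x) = 0.35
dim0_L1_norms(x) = [0.34, 0.27, 0.45]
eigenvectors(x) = [[(-0.35-0.49j),(-0.35+0.49j),-0.54+0.00j], [-0.69+0.00j,(-0.69-0j),0.71+0.00j], [0.17-0.36j,0.17+0.36j,0.45+0.00j]]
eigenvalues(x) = [(0.05+0.23j), (0.05-0.23j), (-0.29+0j)]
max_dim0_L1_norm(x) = 0.45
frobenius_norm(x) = 0.50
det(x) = -0.02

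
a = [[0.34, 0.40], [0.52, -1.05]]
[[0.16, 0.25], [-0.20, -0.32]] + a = [[0.50, 0.65], [0.32, -1.37]]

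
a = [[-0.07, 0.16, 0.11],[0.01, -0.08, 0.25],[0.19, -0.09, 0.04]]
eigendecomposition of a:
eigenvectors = [[0.63+0.00j, (0.07-0.57j), (0.07+0.57j)], [0.57+0.00j, 0.66+0.00j, 0.66-0.00j], [(0.54+0j), -0.16+0.46j, (-0.16-0.46j)]]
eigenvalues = [(0.17+0j), (-0.14+0.16j), (-0.14-0.16j)]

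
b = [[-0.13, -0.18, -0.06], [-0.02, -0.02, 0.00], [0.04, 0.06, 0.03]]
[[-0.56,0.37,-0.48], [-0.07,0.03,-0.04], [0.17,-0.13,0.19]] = b@[[0.77, 1.63, 0.55], [2.94, -3.28, 1.2], [-1.15, 0.07, 3.2]]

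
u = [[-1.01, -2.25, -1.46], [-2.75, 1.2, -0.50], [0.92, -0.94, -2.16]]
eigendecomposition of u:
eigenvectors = [[0.43+0.00j, -0.75+0.00j, (-0.75-0j)], [-0.87+0.00j, (-0.56-0.03j), (-0.56+0.03j)], [(0.25+0j), (0.17+0.29j), (0.17-0.29j)]]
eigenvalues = [(2.7+0j), (-2.34+0.47j), (-2.34-0.47j)]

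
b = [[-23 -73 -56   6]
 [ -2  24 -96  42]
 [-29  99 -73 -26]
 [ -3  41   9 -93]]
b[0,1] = -73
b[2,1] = 99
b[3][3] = -93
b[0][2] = -56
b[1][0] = -2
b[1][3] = 42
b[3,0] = -3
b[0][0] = -23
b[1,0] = -2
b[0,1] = -73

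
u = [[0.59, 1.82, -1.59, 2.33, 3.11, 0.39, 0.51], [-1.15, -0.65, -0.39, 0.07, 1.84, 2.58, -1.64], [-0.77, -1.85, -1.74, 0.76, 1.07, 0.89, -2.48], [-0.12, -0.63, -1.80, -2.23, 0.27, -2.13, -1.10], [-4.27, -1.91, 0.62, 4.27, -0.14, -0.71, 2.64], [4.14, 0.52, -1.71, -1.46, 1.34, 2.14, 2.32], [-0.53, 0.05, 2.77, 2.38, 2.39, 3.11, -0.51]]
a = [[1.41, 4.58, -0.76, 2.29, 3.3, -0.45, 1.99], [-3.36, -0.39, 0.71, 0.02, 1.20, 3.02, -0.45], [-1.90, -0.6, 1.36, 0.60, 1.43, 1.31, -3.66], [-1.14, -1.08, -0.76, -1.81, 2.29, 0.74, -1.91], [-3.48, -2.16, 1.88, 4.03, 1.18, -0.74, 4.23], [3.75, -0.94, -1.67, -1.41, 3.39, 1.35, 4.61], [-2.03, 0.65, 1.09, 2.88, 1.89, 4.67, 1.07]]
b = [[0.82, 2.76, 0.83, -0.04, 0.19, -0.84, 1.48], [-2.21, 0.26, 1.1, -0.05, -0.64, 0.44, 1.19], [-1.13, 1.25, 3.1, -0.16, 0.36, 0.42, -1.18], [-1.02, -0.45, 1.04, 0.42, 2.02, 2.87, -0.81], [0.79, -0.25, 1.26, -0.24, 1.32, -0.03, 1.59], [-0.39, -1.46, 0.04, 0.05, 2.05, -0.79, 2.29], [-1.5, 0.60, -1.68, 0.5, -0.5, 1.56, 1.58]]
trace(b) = 6.71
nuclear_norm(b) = 20.31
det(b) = -0.38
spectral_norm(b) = 4.84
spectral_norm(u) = 8.36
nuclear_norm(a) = 36.20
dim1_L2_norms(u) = [4.66, 3.83, 3.96, 3.8, 6.93, 5.85, 5.41]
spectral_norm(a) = 9.26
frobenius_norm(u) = 13.34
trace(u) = -2.54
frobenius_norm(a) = 16.03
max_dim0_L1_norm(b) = 10.12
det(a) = 9136.31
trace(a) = 4.17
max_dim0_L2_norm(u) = 6.16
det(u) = -6191.47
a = u + b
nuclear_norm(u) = 30.52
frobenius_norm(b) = 8.92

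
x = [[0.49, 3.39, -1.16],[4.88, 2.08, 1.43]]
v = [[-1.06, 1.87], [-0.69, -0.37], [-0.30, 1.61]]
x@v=[[-2.51, -2.21], [-7.04, 10.66]]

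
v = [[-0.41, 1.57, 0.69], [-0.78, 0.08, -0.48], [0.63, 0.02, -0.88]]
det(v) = -1.57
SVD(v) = [[-0.94, 0.32, 0.14], [-0.05, -0.52, 0.85], [0.35, 0.79, 0.51]] @ diag([1.8507628215366911, 0.9362332100727848, 0.9078239668428874]) @ [[0.35, -0.79, -0.5], [0.83, 0.51, -0.24], [-0.44, 0.33, -0.83]]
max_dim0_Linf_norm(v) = 1.57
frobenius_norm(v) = 2.26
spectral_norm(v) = 1.85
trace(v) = -1.21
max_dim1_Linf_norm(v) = 1.57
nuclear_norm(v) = 3.69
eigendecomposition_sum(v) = [[(-0.07+0.44j), (0.64+0.09j), -0.02+0.31j], [(-0.38+0.01j), 0.03+0.55j, (-0.26+0.03j)], [(0.12+0.15j), (0.22-0.18j), (0.09+0.1j)]] + [[(-0.07-0.44j), 0.64-0.09j, -0.02-0.31j],[-0.38-0.01j, (0.03-0.55j), (-0.26-0.03j)],[(0.12-0.15j), (0.22+0.18j), (0.09-0.1j)]] + [[-0.26-0.00j, 0.29+0.00j, 0.74-0.00j], [(-0.02-0j), (0.02+0j), (0.04-0j)], [(0.38+0j), -0.42-0.00j, (-1.07+0j)]]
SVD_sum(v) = [[-0.60, 1.37, 0.87], [-0.03, 0.07, 0.05], [0.22, -0.51, -0.32]] + [[0.25, 0.15, -0.07], [-0.41, -0.25, 0.12], [0.61, 0.38, -0.17]] + [[-0.06, 0.04, -0.11],[-0.34, 0.26, -0.64],[-0.20, 0.15, -0.38]]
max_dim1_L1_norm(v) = 2.67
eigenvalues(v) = [(0.05+1.09j), (0.05-1.09j), (-1.32+0j)]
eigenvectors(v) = [[(-0.72+0j),(-0.72-0j),-0.57+0.00j], [-0.12-0.60j,-0.12+0.60j,-0.03+0.00j], [(-0.21+0.24j),(-0.21-0.24j),0.82+0.00j]]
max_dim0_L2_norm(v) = 1.57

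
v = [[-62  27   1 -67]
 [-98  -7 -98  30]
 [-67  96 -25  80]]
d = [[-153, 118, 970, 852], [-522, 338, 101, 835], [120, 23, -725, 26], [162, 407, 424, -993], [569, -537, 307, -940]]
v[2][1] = 96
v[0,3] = -67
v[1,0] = -98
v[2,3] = 80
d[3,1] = 407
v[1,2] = -98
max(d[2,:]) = 120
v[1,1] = -7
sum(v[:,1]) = 116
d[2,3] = 26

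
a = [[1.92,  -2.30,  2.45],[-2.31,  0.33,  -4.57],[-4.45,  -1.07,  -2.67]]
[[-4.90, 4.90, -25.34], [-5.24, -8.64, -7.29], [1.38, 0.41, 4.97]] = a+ [[-6.82, 7.20, -27.79], [-2.93, -8.97, -2.72], [5.83, 1.48, 7.64]]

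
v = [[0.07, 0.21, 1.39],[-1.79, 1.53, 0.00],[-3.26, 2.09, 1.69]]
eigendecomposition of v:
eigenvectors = [[-0.27+0.38j, -0.27-0.38j, (-0.54+0j)], [-0.33-0.21j, -0.33+0.21j, (-0.84+0j)], [(-0.79+0j), -0.79-0.00j, 0.00+0.00j]]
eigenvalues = [(1.45+2.12j), (1.45-2.12j), (0.39+0j)]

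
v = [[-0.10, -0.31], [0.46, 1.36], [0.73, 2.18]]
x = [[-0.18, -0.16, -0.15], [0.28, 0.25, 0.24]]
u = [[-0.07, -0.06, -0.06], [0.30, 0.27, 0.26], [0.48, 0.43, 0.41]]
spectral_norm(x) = 0.53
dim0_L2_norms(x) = [0.33, 0.3, 0.28]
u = v @ x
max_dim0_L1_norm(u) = 0.85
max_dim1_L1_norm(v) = 2.91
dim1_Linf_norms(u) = [0.07, 0.3, 0.48]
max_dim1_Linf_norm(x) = 0.28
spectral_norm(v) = 2.73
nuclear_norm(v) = 2.74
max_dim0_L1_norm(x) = 0.46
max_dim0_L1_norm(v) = 3.85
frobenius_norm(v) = 2.73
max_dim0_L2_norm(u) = 0.57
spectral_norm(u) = 0.91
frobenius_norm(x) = 0.53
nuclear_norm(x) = 0.53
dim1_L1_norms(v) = [0.41, 1.82, 2.91]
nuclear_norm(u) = 0.91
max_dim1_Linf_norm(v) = 2.18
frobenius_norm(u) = 0.91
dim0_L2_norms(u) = [0.57, 0.51, 0.49]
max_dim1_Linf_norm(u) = 0.48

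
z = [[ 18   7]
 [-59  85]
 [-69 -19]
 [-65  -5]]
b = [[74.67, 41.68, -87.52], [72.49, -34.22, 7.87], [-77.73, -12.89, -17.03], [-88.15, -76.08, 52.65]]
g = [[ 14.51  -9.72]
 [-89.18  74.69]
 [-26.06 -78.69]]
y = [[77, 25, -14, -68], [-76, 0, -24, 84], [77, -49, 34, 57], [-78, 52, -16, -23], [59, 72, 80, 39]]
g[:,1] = [-9.72, 74.69, -78.69]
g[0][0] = 14.51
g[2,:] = [-26.06, -78.69]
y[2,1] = -49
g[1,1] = 74.69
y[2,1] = -49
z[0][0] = 18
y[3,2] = -16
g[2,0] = -26.06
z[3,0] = -65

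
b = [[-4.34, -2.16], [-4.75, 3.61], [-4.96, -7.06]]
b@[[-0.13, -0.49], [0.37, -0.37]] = [[-0.24, 2.93], [1.95, 0.99], [-1.97, 5.04]]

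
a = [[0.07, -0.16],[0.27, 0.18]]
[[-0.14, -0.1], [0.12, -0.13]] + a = [[-0.07, -0.26], [0.39, 0.05]]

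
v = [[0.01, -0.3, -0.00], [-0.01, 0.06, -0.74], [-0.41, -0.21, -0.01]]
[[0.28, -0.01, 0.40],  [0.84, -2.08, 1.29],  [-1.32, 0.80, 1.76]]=v@[[3.68, -2.01, -3.51], [-0.82, -0.02, -1.45], [-1.25, 2.84, -1.81]]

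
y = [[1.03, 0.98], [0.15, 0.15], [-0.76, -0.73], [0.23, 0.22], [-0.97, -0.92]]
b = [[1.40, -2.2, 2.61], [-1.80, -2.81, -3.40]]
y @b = [[-0.32, -5.02, -0.64], [-0.06, -0.75, -0.12], [0.25, 3.72, 0.5], [-0.07, -1.12, -0.15], [0.30, 4.72, 0.6]]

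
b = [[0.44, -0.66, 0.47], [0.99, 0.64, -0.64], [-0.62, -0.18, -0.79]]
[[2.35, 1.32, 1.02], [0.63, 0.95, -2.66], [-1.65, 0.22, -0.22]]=b@[[2.15, 1.44, -1.01], [-1.58, -1.76, -1.25], [0.76, -1.01, 1.35]]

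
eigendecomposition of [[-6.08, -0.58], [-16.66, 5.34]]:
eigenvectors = [[-0.59, 0.05],[-0.81, -1.0]]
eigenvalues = [-6.87, 6.13]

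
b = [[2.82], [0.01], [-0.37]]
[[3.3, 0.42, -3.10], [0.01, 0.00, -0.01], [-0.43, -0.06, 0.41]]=b @ [[1.17, 0.15, -1.1]]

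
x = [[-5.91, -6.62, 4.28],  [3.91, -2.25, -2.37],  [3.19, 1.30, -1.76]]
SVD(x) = [[-0.91, -0.32, 0.28], [0.24, -0.93, -0.29], [0.35, -0.2, 0.92]] @ diag([10.74150046944107, 4.746742707986434, 0.3011666136459198]) @ [[0.69,0.55,-0.47], [-0.5,0.83,0.25], [0.53,0.06,0.85]]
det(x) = 15.36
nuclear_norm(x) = 15.79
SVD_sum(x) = [[-6.71, -5.36, 4.58], [1.77, 1.42, -1.21], [2.58, 2.06, -1.76]] + [[0.76, -1.27, -0.38], [2.18, -3.66, -1.08], [0.46, -0.78, -0.23]] + [[0.04, 0.01, 0.07], [-0.05, -0.01, -0.07], [0.15, 0.02, 0.23]]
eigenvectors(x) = [[0.68+0.00j, 0.68-0.00j, (0.54+0j)],[-0.28-0.58j, (-0.28+0.58j), 0.04+0.00j],[(-0.3-0.18j), (-0.3+0.18j), 0.84+0.00j]]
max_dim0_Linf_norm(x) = 6.62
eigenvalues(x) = [(-5.13+4.48j), (-5.13-4.48j), (0.33+0j)]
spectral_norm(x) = 10.74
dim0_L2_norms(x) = [7.77, 7.11, 5.2]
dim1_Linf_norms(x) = [6.62, 3.91, 3.19]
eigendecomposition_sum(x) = [[-2.98+0.88j,-3.28-2.89j,2.05-0.43j], [1.95+2.17j,-1.12+3.95j,(-1.19-1.56j)], [1.55+0.39j,(0.69+2.14j),-1.02-0.35j]] + [[(-2.98-0.88j),(-3.28+2.89j),(2.05+0.43j)], [(1.95-2.17j),-1.12-3.95j,-1.19+1.56j], [(1.55-0.39j),0.69-2.14j,(-1.02+0.35j)]] + [[(0.06-0j), (-0.05-0j), 0.18+0.00j], [0.00-0.00j, -0.00-0.00j, 0.01+0.00j], [(0.09-0j), (-0.09-0j), (0.28+0j)]]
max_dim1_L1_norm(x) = 16.81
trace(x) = -9.92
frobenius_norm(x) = 11.75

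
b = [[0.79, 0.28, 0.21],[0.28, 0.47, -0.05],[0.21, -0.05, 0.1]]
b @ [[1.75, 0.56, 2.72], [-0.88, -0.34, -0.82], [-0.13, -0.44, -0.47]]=[[1.11, 0.25, 1.82], [0.08, 0.02, 0.40], [0.4, 0.09, 0.57]]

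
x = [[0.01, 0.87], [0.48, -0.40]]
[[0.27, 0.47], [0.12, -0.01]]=x@[[0.51, 0.43], [0.3, 0.54]]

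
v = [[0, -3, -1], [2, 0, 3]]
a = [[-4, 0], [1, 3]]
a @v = [[0, 12, 4], [6, -3, 8]]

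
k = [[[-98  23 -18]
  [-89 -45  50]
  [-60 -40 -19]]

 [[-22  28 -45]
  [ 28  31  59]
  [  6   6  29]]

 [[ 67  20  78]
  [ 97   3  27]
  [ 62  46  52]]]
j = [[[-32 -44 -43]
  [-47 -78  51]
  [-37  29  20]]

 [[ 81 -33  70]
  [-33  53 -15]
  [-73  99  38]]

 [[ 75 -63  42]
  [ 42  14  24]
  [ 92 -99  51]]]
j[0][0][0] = -32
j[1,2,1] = 99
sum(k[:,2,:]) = 82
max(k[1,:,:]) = 59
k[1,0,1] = 28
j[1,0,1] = -33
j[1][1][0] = -33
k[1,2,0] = 6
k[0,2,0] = -60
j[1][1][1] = 53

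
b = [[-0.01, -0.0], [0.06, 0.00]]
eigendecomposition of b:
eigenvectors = [[0.0, 0.16],[1.00, -0.99]]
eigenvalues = [0.0, -0.01]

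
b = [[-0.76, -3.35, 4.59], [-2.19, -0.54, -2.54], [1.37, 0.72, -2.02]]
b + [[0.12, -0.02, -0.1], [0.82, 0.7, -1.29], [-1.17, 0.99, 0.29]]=[[-0.64, -3.37, 4.49], [-1.37, 0.16, -3.83], [0.2, 1.71, -1.73]]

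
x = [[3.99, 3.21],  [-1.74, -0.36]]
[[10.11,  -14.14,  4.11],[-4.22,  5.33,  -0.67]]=x@ [[2.39, -2.90, 0.16], [0.18, -0.8, 1.08]]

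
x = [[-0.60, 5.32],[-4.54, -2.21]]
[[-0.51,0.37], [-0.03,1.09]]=x @ [[0.05, -0.26], [-0.09, 0.04]]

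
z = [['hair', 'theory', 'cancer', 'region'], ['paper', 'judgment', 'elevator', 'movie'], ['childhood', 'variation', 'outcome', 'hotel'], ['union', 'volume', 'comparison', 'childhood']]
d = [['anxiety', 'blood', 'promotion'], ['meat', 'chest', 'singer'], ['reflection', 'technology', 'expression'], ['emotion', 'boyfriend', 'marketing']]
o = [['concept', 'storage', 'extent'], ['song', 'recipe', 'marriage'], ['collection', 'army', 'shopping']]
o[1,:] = ['song', 'recipe', 'marriage']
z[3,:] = ['union', 'volume', 'comparison', 'childhood']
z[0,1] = 'theory'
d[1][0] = 'meat'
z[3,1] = 'volume'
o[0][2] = 'extent'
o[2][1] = 'army'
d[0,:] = ['anxiety', 'blood', 'promotion']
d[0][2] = 'promotion'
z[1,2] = 'elevator'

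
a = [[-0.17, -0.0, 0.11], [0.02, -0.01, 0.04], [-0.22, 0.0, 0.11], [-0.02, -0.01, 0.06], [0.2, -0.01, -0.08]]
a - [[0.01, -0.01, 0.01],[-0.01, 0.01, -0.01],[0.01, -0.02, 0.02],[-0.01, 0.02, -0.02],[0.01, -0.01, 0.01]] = [[-0.18, 0.01, 0.10], [0.03, -0.02, 0.05], [-0.23, 0.02, 0.09], [-0.01, -0.03, 0.08], [0.19, 0.0, -0.09]]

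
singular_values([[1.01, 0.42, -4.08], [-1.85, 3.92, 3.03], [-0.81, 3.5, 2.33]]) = [7.26, 3.34, 0.53]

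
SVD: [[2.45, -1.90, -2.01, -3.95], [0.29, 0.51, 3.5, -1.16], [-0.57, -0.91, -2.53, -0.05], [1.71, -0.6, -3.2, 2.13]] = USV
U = [[-0.55, -0.82, 0.09, -0.10], [0.5, -0.37, 0.39, 0.68], [-0.38, 0.11, -0.61, 0.69], [-0.55, 0.41, 0.69, 0.24]]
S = [6.24, 5.06, 2.05, 0.26]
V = [[-0.31, 0.32, 0.89, 0.07], [-0.29, 0.2, -0.25, 0.9], [0.90, 0.09, 0.25, 0.34], [-0.09, -0.92, 0.28, 0.25]]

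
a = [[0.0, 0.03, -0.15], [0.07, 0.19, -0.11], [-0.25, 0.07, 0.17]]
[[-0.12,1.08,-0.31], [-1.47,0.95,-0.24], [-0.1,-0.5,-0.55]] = a @ [[-2.11, -2.15, 3.01], [-7.35, 1.84, -1.36], [-0.65, -6.84, 1.78]]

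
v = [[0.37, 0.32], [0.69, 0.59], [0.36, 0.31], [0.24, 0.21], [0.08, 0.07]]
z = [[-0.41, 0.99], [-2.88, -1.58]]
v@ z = [[-1.07, -0.14], [-1.98, -0.25], [-1.04, -0.13], [-0.7, -0.09], [-0.23, -0.03]]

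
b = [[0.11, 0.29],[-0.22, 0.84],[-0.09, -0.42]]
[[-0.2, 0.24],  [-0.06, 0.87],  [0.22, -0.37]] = b@[[-0.95, -0.32], [-0.32, 0.95]]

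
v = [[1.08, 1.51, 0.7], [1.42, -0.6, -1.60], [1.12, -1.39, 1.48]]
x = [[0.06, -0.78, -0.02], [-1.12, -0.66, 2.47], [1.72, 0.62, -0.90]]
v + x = [[1.14, 0.73, 0.68], [0.3, -1.26, 0.87], [2.84, -0.77, 0.58]]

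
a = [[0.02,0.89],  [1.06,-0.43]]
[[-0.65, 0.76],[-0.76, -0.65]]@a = [[0.79, -0.91], [-0.7, -0.4]]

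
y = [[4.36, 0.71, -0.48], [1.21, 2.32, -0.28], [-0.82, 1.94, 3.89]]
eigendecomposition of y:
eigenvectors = [[-0.33, 0.88, 0.53], [0.59, 0.44, 0.25], [-0.74, 0.19, 0.81]]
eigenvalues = [2.0, 4.61, 3.96]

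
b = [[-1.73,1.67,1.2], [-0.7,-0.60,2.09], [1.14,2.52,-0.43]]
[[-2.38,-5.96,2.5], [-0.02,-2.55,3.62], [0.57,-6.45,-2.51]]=b@[[1.31, -0.63, -0.88],[-0.31, -2.65, -0.37],[0.34, -2.19, 1.33]]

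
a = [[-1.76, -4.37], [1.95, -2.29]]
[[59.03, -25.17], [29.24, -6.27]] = a @ [[-0.59, 2.41], [-13.27, 4.79]]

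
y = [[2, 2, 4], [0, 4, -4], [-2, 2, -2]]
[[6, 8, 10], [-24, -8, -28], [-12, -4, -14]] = y @ [[0, 0, 0], [-3, 0, -3], [3, 2, 4]]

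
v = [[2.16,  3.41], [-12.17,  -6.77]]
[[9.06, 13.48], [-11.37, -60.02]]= v @ [[-0.84,  4.22],  [3.19,  1.28]]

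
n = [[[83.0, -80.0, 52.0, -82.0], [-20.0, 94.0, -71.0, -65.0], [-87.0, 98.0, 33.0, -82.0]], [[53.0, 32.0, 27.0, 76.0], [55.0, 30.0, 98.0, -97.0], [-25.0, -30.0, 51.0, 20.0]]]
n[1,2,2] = 51.0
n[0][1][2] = -71.0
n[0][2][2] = 33.0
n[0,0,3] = -82.0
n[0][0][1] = -80.0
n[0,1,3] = -65.0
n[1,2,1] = -30.0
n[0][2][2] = 33.0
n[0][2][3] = -82.0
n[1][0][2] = 27.0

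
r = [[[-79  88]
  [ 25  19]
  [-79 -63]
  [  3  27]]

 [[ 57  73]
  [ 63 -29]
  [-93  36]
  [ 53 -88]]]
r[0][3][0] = 3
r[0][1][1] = 19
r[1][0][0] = 57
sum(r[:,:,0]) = -50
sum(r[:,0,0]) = -22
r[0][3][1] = 27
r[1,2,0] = -93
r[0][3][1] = 27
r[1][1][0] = 63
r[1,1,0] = 63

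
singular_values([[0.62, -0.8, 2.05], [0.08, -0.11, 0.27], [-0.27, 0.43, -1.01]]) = [2.57, 0.05, 0.0]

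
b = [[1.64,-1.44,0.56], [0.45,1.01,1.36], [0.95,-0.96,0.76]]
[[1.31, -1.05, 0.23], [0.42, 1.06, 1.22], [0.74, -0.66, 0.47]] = b@[[0.86, 0.06, -0.02], [0.06, 0.85, 0.13], [-0.02, 0.13, 0.81]]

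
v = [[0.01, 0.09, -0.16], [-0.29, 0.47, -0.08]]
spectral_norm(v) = 0.57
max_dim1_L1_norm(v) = 0.84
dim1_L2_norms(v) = [0.18, 0.56]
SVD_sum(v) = [[-0.05,0.09,-0.02],[-0.28,0.47,-0.11]] + [[0.06, 0.00, -0.14], [-0.01, -0.0, 0.03]]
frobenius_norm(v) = 0.59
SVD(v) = [[-0.18, -0.98], [-0.98, 0.18]] @ diag([0.5664725942255562, 0.15591279611169942]) @ [[0.50, -0.84, 0.19], [-0.40, -0.03, 0.92]]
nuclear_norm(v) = 0.72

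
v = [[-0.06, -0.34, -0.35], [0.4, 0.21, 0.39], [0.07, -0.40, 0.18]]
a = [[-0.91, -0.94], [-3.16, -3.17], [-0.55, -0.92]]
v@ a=[[1.32, 1.46],[-1.24, -1.40],[1.1, 1.04]]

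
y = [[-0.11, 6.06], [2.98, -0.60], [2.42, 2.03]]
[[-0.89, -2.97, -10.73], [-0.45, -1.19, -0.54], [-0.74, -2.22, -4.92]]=y@[[-0.18, -0.5, -0.54], [-0.15, -0.50, -1.78]]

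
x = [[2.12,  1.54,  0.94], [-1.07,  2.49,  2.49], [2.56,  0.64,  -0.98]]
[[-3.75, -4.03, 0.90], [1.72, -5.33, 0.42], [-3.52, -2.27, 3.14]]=x @ [[-1.93,-0.23,-0.28], [0.79,-2.39,2.41], [-0.93,0.15,-2.36]]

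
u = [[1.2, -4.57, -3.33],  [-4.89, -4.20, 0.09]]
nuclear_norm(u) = 12.03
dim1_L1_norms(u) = [9.1, 9.18]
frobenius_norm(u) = 8.66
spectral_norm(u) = 7.15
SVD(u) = [[-0.59, -0.81],[-0.81, 0.59]] @ diag([7.150893401904254, 4.882491531441937]) @ [[0.45, 0.85, 0.27], [-0.79, 0.24, 0.56]]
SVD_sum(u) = [[-1.91, -3.61, -1.13], [-2.60, -4.91, -1.53]] + [[3.11, -0.96, -2.2], [-2.29, 0.71, 1.62]]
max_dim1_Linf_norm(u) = 4.89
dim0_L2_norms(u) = [5.04, 6.21, 3.33]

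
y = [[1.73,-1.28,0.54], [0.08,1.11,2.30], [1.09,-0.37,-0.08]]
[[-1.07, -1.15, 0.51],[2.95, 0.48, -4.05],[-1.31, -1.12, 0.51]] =y @ [[-1.14, -1.15, 0.08], [-0.12, -0.46, -0.86], [1.38, 0.47, -1.35]]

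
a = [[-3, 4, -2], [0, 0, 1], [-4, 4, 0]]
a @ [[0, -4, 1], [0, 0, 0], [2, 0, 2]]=[[-4, 12, -7], [2, 0, 2], [0, 16, -4]]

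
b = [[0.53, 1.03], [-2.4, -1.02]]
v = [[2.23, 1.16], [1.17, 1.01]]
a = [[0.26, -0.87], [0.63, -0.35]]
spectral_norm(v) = 2.94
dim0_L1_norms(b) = [2.93, 2.05]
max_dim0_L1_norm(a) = 1.22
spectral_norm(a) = 1.08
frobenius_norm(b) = 2.85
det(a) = 0.46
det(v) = 0.90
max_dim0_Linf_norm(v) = 2.23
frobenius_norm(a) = 1.16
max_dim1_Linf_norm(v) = 2.23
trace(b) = -0.49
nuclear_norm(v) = 3.24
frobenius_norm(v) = 2.95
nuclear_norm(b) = 3.46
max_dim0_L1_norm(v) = 3.4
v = a @ b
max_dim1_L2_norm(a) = 0.91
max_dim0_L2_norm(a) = 0.94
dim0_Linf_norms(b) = [2.4, 1.03]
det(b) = 1.93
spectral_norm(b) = 2.77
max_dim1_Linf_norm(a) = 0.87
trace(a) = -0.09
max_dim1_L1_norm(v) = 3.39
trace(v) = 3.24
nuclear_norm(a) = 1.50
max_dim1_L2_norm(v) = 2.51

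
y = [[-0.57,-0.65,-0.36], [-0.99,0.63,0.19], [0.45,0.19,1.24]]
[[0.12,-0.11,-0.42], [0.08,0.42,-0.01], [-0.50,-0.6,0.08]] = y@ [[-0.09, -0.15, 0.28],  [0.11, 0.59, 0.46],  [-0.39, -0.52, -0.11]]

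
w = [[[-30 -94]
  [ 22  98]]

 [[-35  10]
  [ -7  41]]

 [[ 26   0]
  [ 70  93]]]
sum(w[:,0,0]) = -39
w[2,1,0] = 70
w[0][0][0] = -30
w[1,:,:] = [[-35, 10], [-7, 41]]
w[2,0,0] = 26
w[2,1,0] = 70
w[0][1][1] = 98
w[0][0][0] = -30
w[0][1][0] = 22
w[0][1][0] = 22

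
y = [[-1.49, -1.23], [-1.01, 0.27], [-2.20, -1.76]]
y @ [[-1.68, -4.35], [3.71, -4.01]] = [[-2.06,11.41], [2.7,3.31], [-2.83,16.63]]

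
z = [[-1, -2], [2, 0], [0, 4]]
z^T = [[-1, 2, 0], [-2, 0, 4]]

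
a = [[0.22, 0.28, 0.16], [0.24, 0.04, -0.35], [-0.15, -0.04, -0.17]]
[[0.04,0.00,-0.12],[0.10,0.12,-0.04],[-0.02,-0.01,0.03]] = a @ [[0.24, 0.29, -0.10], [0.01, -0.13, -0.36], [-0.12, -0.17, 0.0]]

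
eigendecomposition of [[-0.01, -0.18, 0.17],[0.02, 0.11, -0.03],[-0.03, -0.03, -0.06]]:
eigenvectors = [[(-0.92+0j), -0.92-0.00j, (-0.88+0j)],[(0.2+0.02j), 0.20-0.02j, (0.46+0j)],[(0.23-0.24j), 0.23+0.24j, (0.1+0j)]]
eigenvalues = [(-0.01+0.05j), (-0.01-0.05j), (0.07+0j)]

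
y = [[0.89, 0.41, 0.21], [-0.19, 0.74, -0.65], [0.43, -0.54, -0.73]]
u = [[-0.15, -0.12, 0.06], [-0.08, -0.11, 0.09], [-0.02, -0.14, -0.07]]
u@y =[[-0.08, -0.18, 0.00], [-0.01, -0.16, -0.01], [-0.02, -0.07, 0.14]]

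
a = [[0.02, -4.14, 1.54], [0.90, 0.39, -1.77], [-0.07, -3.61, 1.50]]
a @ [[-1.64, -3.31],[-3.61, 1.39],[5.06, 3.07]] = [[22.7,-1.09], [-11.84,-7.87], [20.74,-0.18]]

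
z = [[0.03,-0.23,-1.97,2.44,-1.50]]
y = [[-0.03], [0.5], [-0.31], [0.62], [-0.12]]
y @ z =[[-0.00, 0.01, 0.06, -0.07, 0.04],[0.02, -0.12, -0.98, 1.22, -0.75],[-0.01, 0.07, 0.61, -0.76, 0.46],[0.02, -0.14, -1.22, 1.51, -0.93],[-0.00, 0.03, 0.24, -0.29, 0.18]]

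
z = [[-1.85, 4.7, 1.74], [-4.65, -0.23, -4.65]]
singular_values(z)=[6.58, 5.34]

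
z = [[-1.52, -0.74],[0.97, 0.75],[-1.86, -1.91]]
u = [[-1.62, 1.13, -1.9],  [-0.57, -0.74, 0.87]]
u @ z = [[7.09, 5.68],[-1.47, -1.79]]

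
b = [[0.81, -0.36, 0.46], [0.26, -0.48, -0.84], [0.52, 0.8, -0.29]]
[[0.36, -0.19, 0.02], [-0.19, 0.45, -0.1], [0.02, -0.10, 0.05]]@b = [[0.25, -0.02, 0.32],[-0.09, -0.23, -0.44],[0.02, 0.08, 0.08]]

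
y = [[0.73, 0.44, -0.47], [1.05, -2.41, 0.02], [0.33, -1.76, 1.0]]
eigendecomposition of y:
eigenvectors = [[0.06, -0.79, -0.77],[-0.89, -0.28, -0.22],[-0.46, -0.54, 0.60]]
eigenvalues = [-2.46, 0.56, 1.22]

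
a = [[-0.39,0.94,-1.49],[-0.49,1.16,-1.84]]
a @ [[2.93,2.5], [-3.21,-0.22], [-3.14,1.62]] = [[0.52,-3.6], [0.62,-4.46]]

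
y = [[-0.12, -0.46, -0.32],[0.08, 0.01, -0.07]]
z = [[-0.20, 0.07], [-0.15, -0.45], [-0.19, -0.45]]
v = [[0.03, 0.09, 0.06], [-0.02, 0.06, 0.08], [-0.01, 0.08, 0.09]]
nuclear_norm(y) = 0.68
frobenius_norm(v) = 0.19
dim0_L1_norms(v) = [0.06, 0.23, 0.23]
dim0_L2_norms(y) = [0.14, 0.46, 0.33]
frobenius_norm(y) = 0.58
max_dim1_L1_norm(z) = 0.64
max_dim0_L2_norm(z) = 0.64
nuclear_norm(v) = 0.23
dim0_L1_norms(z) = [0.54, 0.97]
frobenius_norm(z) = 0.71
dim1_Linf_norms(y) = [0.46, 0.08]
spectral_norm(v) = 0.19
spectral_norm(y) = 0.57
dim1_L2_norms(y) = [0.57, 0.11]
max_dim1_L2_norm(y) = 0.57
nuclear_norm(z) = 0.89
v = z @ y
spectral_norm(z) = 0.68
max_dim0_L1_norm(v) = 0.23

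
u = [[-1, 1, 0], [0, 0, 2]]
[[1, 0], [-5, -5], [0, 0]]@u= [[-1, 1, 0], [5, -5, -10], [0, 0, 0]]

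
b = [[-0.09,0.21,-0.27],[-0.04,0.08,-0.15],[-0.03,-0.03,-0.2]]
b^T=[[-0.09,-0.04,-0.03], [0.21,0.08,-0.03], [-0.27,-0.15,-0.20]]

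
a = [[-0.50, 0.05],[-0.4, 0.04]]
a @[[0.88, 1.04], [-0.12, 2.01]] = [[-0.45, -0.42], [-0.36, -0.34]]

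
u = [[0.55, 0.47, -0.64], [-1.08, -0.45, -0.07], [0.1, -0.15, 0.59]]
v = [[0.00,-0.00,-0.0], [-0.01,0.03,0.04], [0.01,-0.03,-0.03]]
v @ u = [[0.0, 0.0, 0.00], [-0.03, -0.02, 0.03], [0.03, 0.02, -0.02]]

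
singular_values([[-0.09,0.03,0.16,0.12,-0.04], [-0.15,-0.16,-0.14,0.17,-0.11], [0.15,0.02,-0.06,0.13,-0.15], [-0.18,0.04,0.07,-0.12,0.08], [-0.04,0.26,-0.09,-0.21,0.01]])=[0.46, 0.32, 0.25, 0.19, 0.02]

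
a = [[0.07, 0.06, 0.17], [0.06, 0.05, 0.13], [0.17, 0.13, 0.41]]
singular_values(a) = [0.52, 0.01, 0.0]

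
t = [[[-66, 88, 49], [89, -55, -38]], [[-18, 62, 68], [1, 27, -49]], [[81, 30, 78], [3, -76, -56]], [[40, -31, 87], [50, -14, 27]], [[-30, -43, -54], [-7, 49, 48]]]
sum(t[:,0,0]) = 7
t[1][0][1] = 62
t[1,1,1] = 27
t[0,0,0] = -66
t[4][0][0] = -30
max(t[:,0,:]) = 88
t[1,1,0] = 1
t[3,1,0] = 50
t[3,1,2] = 27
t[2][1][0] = 3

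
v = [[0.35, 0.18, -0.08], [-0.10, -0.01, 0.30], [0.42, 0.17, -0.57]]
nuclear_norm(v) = 1.13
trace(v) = -0.23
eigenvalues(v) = [-0.58, 0.34, 0.01]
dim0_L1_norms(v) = [0.87, 0.36, 0.95]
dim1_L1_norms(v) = [0.61, 0.41, 1.16]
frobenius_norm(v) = 0.89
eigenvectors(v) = [[-0.16, 0.89, -0.49], [0.44, 0.12, 0.87], [-0.88, 0.44, -0.1]]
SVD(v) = [[-0.38,-0.85,-0.35], [0.34,-0.49,0.81], [-0.86,0.19,0.48]] @ diag([0.8452500623359026, 0.2775729286064744, 0.010276255445329193]) @ [[-0.63, -0.26, 0.74], [-0.61, -0.42, -0.67], [-0.48, 0.87, -0.10]]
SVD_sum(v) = [[0.2, 0.08, -0.24], [-0.18, -0.07, 0.21], [0.45, 0.19, -0.53]] + [[0.15, 0.10, 0.16],[0.08, 0.06, 0.09],[-0.03, -0.02, -0.04]] + [[0.00, -0.00, 0.0], [-0.0, 0.01, -0.0], [-0.0, 0.0, -0.00]]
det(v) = -0.00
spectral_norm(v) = 0.85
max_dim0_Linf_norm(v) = 0.57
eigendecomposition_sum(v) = [[0.05, 0.02, -0.11], [-0.14, -0.04, 0.29], [0.27, 0.09, -0.58]] + [[0.30,  0.17,  0.03],  [0.04,  0.02,  0.0],  [0.15,  0.08,  0.01]] + [[0.00, -0.01, -0.00], [-0.0, 0.01, 0.01], [0.0, -0.00, -0.0]]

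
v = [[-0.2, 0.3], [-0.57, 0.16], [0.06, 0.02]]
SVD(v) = [[-0.47, 0.87], [-0.88, -0.44], [0.07, 0.20]] @ diag([0.6620489589757977, 0.2149213249518588]) @ [[0.91,-0.42], [0.42,0.91]]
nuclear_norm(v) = 0.88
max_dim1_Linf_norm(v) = 0.57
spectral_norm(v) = 0.66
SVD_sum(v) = [[-0.28, 0.13], [-0.53, 0.25], [0.04, -0.02]] + [[0.08, 0.17], [-0.04, -0.09], [0.02, 0.04]]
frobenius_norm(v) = 0.70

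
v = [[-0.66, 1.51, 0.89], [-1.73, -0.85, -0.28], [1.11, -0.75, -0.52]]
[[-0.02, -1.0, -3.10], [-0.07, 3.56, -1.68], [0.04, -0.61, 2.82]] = v @ [[0.04, -1.3, 1.72], [0.00, -1.93, -1.80], [0.01, 1.19, 0.85]]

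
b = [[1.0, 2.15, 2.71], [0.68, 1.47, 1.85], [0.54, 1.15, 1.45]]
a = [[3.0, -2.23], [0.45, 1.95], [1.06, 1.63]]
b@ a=[[6.84, 6.38], [4.66, 4.37], [3.67, 3.40]]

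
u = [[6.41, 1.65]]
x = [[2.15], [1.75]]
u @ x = [[16.67]]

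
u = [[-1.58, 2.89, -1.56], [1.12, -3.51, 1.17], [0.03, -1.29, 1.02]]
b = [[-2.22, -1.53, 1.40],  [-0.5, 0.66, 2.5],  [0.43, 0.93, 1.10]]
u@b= [[1.39,2.87,3.30],[-0.23,-2.94,-5.92],[1.02,0.05,-2.06]]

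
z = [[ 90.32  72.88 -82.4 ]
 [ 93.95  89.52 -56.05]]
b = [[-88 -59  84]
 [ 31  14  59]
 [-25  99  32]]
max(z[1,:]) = 93.95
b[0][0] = -88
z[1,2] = -56.05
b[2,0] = -25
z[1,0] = 93.95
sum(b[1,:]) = 104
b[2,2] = 32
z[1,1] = 89.52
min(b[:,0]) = -88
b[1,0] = 31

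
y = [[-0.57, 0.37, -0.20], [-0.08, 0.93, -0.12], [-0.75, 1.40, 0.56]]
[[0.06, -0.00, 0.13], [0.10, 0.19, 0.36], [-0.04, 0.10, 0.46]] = y @[[0.03, 0.18, 0.04], [0.08, 0.21, 0.38], [-0.23, -0.1, -0.07]]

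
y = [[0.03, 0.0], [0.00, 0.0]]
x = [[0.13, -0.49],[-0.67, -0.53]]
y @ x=[[0.00, -0.01],[0.0, 0.0]]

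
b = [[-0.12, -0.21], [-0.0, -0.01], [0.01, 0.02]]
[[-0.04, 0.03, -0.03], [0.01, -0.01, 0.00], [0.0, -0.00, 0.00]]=b @ [[1.6,  -1.18,  1.07],[-0.73,  0.54,  -0.49]]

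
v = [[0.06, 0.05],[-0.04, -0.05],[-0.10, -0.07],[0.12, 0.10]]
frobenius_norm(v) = 0.22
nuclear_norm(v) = 0.24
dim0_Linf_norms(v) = [0.12, 0.1]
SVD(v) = [[-0.35,0.04], [0.28,-0.82], [0.55,0.56], [-0.7,0.09]] @ diag([0.22188994695544997, 0.016274256975592392]) @ [[-0.77, -0.63], [-0.63, 0.77]]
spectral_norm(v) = 0.22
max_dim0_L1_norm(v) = 0.32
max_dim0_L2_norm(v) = 0.17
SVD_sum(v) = [[0.06, 0.05], [-0.05, -0.04], [-0.09, -0.08], [0.12, 0.10]] + [[-0.0, 0.00],[0.01, -0.01],[-0.01, 0.01],[-0.0, 0.0]]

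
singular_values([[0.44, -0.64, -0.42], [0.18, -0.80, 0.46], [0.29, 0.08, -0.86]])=[1.13, 1.11, 0.0]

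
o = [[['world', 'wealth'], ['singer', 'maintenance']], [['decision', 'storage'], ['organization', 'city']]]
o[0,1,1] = 'maintenance'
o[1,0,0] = 'decision'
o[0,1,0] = 'singer'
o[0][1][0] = 'singer'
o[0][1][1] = 'maintenance'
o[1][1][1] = 'city'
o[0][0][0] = 'world'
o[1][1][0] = 'organization'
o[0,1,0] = 'singer'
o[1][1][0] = 'organization'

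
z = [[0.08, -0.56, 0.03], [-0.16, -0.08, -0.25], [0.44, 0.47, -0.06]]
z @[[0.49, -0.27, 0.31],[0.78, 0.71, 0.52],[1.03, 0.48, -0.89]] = [[-0.37, -0.4, -0.29], [-0.4, -0.13, 0.13], [0.52, 0.19, 0.43]]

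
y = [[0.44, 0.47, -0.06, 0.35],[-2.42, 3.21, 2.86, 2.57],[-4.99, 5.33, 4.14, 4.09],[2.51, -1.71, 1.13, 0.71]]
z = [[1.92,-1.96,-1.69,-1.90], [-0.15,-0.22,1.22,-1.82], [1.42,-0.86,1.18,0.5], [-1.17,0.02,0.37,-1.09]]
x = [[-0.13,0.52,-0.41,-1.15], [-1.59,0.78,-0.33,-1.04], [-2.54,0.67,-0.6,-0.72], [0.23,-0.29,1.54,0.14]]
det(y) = -4.65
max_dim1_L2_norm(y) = 9.34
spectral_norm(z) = 3.81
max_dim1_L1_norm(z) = 7.47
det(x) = 0.56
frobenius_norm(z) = 5.09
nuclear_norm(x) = 6.29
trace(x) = 0.19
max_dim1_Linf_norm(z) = 1.96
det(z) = -8.21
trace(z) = 1.79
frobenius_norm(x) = 4.05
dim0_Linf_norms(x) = [2.54, 0.78, 1.54, 1.15]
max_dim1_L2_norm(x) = 2.79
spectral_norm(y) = 10.95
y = x @ z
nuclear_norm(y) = 14.88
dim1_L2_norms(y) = [0.74, 5.56, 9.34, 3.32]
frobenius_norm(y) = 11.39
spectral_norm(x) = 3.60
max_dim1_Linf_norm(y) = 5.33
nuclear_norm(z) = 8.93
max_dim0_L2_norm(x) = 3.01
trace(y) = 8.50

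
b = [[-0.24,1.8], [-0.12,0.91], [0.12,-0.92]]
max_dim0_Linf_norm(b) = 1.8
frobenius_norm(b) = 2.24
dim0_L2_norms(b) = [0.29, 2.22]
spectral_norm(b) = 2.24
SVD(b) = [[-0.81, 0.54], [-0.41, -0.26], [0.41, 0.8]] @ diag([2.236267862551608, 0.00245904836626877]) @ [[0.13,-0.99], [-0.99,-0.13]]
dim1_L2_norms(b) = [1.82, 0.92, 0.93]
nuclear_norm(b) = 2.24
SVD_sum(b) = [[-0.24,  1.80], [-0.12,  0.91], [0.12,  -0.92]] + [[-0.00, -0.00], [0.0, 0.00], [-0.00, -0.0]]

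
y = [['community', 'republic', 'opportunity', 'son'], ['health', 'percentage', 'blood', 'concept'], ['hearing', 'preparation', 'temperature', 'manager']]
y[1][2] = 'blood'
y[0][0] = 'community'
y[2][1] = 'preparation'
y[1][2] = 'blood'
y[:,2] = ['opportunity', 'blood', 'temperature']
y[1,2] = 'blood'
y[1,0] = 'health'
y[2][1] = 'preparation'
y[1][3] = 'concept'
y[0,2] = 'opportunity'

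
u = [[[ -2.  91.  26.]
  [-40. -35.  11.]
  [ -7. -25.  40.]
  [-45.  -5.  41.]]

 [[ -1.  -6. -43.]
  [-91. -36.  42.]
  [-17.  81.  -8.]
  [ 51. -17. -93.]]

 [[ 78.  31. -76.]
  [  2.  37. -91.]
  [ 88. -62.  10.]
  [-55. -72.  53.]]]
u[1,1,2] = 42.0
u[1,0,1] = -6.0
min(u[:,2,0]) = -17.0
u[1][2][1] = 81.0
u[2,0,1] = 31.0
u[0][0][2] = 26.0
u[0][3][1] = -5.0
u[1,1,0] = -91.0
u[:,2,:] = [[-7.0, -25.0, 40.0], [-17.0, 81.0, -8.0], [88.0, -62.0, 10.0]]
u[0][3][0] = -45.0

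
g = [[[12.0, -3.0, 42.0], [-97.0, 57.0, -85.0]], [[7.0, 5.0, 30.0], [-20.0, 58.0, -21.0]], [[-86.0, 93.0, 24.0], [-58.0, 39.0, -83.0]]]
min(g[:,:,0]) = -97.0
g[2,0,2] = 24.0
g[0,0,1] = -3.0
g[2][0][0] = -86.0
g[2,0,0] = -86.0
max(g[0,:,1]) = 57.0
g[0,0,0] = 12.0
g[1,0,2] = 30.0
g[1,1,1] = 58.0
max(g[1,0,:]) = 30.0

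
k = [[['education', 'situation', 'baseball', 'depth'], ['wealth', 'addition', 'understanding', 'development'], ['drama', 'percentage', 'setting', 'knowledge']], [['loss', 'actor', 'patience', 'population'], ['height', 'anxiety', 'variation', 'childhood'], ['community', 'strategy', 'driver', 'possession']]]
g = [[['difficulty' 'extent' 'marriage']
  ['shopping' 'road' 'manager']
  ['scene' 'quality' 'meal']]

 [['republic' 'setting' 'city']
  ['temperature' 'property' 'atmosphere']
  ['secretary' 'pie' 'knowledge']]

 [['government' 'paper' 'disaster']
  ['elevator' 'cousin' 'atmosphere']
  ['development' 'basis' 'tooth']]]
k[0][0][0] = 'education'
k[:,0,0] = ['education', 'loss']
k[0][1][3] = 'development'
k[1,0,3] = 'population'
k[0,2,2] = 'setting'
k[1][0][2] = 'patience'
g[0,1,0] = 'shopping'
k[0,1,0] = 'wealth'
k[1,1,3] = 'childhood'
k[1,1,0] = 'height'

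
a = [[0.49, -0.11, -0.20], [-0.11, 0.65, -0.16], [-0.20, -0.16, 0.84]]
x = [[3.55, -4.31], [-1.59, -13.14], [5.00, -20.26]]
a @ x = [[0.91, 3.39],  [-2.22, -4.83],  [3.74, -14.05]]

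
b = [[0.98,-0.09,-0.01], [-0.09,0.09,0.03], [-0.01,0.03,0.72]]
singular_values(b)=[0.99, 0.72, 0.08]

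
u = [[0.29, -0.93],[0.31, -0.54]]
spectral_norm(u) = 1.15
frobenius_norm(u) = 1.16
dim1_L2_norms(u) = [0.97, 0.62]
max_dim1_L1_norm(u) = 1.22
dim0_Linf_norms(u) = [0.31, 0.93]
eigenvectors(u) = [[0.87+0.00j, 0.87-0.00j], [(0.39-0.32j), 0.39+0.32j]]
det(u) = 0.13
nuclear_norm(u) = 1.26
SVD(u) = [[-0.85, -0.53], [-0.53, 0.85]] @ diag([1.1504762612103112, 0.11447433071017946]) @ [[-0.36, 0.93],  [0.93, 0.36]]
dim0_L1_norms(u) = [0.6, 1.47]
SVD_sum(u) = [[0.35, -0.91], [0.22, -0.57]] + [[-0.06, -0.02], [0.09, 0.03]]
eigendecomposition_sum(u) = [[0.15+0.25j, -0.47-0.17j], [(0.16+0.06j), (-0.27+0.09j)]] + [[(0.15-0.25j), (-0.47+0.17j)], [0.16-0.06j, -0.27-0.09j]]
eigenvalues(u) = [(-0.12+0.34j), (-0.12-0.34j)]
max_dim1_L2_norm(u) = 0.97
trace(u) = -0.25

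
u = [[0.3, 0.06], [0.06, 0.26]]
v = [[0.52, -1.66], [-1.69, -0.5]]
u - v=[[-0.22, 1.72], [1.75, 0.76]]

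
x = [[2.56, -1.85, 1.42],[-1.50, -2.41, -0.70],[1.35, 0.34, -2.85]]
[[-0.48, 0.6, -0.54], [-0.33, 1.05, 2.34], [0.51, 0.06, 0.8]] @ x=[[-2.86,-0.74,0.44], [0.74,-1.12,-7.87], [2.3,-0.82,-1.60]]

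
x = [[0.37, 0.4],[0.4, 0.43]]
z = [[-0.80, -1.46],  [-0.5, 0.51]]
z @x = [[-0.88, -0.95], [0.02, 0.02]]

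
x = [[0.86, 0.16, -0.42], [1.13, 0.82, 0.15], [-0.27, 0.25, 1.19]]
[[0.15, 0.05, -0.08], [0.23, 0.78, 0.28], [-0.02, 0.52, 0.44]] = x @ [[0.18, 0.03, 0.02],[0.03, 0.86, 0.26],[0.02, 0.26, 0.32]]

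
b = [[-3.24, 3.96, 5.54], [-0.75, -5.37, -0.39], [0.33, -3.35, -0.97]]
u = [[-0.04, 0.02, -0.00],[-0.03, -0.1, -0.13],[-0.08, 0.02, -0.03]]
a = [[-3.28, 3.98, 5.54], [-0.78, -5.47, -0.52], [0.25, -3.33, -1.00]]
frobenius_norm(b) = 9.93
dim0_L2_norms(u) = [0.09, 0.1, 0.13]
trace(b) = -9.58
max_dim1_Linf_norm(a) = 5.54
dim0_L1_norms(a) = [4.31, 12.78, 7.06]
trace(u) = -0.17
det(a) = 6.08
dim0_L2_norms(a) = [3.38, 7.54, 5.65]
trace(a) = -9.75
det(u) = -0.00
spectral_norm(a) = 8.95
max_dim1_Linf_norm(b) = 5.54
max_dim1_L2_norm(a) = 7.57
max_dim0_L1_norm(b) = 12.68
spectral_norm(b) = 8.86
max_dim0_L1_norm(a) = 12.78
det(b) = 7.70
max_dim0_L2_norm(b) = 7.47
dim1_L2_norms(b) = [7.54, 5.44, 3.5]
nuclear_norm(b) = 13.54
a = b + u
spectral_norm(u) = 0.17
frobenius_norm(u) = 0.19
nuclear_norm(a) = 13.59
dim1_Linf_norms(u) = [0.04, 0.13, 0.08]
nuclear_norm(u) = 0.27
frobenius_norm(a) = 10.01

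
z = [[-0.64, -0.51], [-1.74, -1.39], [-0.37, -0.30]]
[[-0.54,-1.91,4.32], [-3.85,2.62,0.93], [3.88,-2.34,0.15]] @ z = [[2.07,1.63], [-2.44,-1.96], [1.53,1.23]]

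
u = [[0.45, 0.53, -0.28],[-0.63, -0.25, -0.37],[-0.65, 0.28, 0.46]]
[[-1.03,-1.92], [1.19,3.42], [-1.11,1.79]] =u @ [[-0.2, -4.20],  [-2.42, -0.86],  [-1.23, -1.52]]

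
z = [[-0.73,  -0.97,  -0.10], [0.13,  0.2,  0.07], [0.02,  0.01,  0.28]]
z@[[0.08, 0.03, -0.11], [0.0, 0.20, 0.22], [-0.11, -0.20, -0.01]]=[[-0.05, -0.2, -0.13],[0.00, 0.03, 0.03],[-0.03, -0.05, -0.0]]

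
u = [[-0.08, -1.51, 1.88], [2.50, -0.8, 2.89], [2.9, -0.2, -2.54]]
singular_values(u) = [4.43, 3.88, 1.11]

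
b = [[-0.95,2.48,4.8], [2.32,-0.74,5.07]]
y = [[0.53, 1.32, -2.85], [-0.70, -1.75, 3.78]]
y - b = [[1.48, -1.16, -7.65],[-3.02, -1.01, -1.29]]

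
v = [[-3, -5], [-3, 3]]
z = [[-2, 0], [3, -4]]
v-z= [[-1, -5], [-6, 7]]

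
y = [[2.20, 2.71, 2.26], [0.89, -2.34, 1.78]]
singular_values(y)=[4.16, 3.07]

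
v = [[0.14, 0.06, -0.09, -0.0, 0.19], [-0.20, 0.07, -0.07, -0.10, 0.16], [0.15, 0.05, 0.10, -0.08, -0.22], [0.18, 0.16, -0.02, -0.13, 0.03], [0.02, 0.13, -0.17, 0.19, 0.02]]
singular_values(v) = [0.41, 0.35, 0.28, 0.17, 0.0]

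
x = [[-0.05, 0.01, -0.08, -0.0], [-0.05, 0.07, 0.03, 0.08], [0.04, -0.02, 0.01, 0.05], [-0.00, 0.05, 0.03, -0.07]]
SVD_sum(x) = [[-0.01, 0.01, 0.0, 0.01], [-0.04, 0.05, 0.01, 0.1], [-0.01, 0.01, 0.0, 0.02], [0.01, -0.01, -0.00, -0.03]] + [[-0.04, 0.03, -0.02, -0.03], [-0.01, 0.01, -0.01, -0.01], [0.04, -0.03, 0.02, 0.03], [-0.03, 0.03, -0.02, -0.03]] + [[-0.01, -0.03, -0.06, 0.02], [0.01, 0.01, 0.03, -0.01], [-0.00, -0.0, -0.0, 0.0], [0.01, 0.03, 0.05, -0.01]] + [[0.01, 0.00, -0.00, 0.0], [-0.0, -0.00, 0.00, -0.0], [0.01, 0.01, -0.01, 0.0], [0.01, 0.01, -0.0, 0.0]]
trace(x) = -0.04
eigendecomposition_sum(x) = [[(-0+0j),(-0.01+0j),-0.01+0.00j,0.04-0.00j], [(-0+0j),-0.01+0.00j,(-0.01+0j),(0.04-0j)], [-0.00+0.00j,-0.01+0.00j,-0.01+0.00j,0.03-0.00j], [0.01-0.00j,(0.03-0j),0.02-0.00j,(-0.08+0j)]] + [[-0.02+0.02j, (0.01-0j), (-0.04-0.01j), (-0.02+0j)], [(-0.02-0j), 0.00+0.00j, (-0.01-0.02j), (-0.01-0.01j)], [0.02+0.00j, (-0-0j), (0.01+0.03j), (0.01+0.01j)], [-0.00+0.00j, -0j, (-0-0j), -0.00+0.00j]] + [[-0.02-0.02j, (0.01+0j), -0.04+0.01j, -0.02-0.00j], [(-0.02+0j), 0.00-0.00j, (-0.01+0.02j), (-0.01+0.01j)], [(0.02-0j), -0.00+0.00j, (0.01-0.03j), (0.01-0.01j)], [(-0-0j), 0j, (-0+0j), (-0-0j)]] + [[(-0-0j), 0.01+0.00j, 0.00-0.00j, 0j], [-0.01-0.00j, 0.07+0.00j, 0.06-0.00j, 0.06+0.00j], [0.00+0.00j, (-0-0j), -0.00+0.00j, (-0-0j)], [(-0-0j), 0.02+0.00j, (0.02-0j), (0.02+0j)]]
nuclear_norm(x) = 0.35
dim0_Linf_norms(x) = [0.05, 0.07, 0.08, 0.08]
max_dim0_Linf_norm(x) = 0.08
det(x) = -0.00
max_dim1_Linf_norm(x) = 0.08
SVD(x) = [[0.13, -0.57, -0.71, -0.38],  [0.94, -0.18, 0.3, 0.03],  [0.15, 0.61, -0.04, -0.78],  [-0.29, -0.52, 0.63, -0.5]] @ diag([0.12381177465785392, 0.10356037237032951, 0.10080597529395946, 0.01959717009226434]) @ [[-0.38, 0.40, 0.08, 0.83],[0.6, -0.54, 0.30, 0.51],[0.19, 0.46, 0.84, -0.22],[-0.68, -0.58, 0.45, -0.08]]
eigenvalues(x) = [(-0.11+0j), (-0.01+0.05j), (-0.01-0.05j), (0.09+0j)]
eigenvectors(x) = [[(-0.34+0j), -0.73+0.00j, (-0.73-0j), (-0.08+0j)], [(-0.41+0j), -0.28-0.33j, (-0.28+0.33j), -0.95+0.00j], [(-0.29+0j), (0.31+0.42j), 0.31-0.42j, 0.02+0.00j], [(0.79+0j), -0.08+0.00j, (-0.08-0j), (-0.29+0j)]]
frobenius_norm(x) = 0.19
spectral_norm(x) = 0.12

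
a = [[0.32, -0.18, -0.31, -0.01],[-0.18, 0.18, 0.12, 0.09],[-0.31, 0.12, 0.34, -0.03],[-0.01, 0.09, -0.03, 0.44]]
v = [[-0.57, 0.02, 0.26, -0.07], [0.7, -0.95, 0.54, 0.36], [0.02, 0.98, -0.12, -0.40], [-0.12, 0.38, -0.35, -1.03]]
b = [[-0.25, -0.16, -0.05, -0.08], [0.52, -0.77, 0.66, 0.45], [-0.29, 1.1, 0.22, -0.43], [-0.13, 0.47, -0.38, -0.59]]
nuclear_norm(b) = 3.08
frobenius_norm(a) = 0.86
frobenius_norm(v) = 2.17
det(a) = 0.00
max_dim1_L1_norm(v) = 2.55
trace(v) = -2.67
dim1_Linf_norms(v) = [0.57, 0.95, 0.98, 1.03]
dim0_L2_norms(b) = [0.66, 1.43, 0.79, 0.86]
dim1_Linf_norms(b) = [0.25, 0.77, 1.1, 0.59]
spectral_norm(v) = 1.86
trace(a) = 1.28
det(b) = -0.10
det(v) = -0.38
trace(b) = -1.39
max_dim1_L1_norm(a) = 0.82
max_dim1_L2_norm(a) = 0.48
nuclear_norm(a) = 1.28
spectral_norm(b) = 1.77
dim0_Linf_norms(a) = [0.32, 0.18, 0.34, 0.44]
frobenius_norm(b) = 1.96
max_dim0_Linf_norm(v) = 1.03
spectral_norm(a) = 0.72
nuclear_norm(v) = 3.71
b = a + v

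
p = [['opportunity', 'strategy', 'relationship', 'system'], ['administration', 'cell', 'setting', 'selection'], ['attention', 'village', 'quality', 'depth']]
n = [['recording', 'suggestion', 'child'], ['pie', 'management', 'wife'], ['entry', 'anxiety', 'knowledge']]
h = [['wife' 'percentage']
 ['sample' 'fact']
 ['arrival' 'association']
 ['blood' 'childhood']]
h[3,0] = 'blood'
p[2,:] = ['attention', 'village', 'quality', 'depth']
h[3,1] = 'childhood'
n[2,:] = ['entry', 'anxiety', 'knowledge']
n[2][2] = 'knowledge'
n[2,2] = 'knowledge'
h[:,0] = ['wife', 'sample', 'arrival', 'blood']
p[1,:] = ['administration', 'cell', 'setting', 'selection']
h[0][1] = 'percentage'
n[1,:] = ['pie', 'management', 'wife']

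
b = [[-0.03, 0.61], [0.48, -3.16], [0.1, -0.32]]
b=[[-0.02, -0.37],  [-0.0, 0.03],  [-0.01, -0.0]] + [[-0.01, 0.98], [0.48, -3.19], [0.11, -0.32]]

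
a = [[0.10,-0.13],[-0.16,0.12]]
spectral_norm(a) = 0.26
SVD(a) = [[-0.63, 0.78], [0.78, 0.63]] @ diag([0.25636243509335893, 0.03432640198161377]) @ [[-0.73,0.68],[-0.68,-0.73]]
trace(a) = 0.22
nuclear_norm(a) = 0.29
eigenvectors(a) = [[-0.69, 0.64],[-0.72, -0.77]]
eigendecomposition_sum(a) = [[-0.02,-0.02], [-0.02,-0.02]] + [[0.12,-0.11], [-0.14,0.14]]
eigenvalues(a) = [-0.03, 0.25]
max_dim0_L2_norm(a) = 0.19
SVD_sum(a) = [[0.12, -0.11], [-0.15, 0.14]] + [[-0.02, -0.02], [-0.01, -0.02]]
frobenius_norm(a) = 0.26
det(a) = -0.01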